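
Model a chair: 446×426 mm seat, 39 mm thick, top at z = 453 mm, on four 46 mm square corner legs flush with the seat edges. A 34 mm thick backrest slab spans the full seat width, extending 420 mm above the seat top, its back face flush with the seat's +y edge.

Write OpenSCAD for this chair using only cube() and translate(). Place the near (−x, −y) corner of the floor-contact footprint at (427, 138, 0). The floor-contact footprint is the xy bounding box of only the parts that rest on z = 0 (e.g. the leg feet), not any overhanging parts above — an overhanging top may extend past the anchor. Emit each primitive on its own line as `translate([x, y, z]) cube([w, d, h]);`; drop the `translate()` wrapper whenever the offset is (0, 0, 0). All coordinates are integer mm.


// leg_h = 453 - 39 = 414
translate([427, 138, 414]) cube([446, 426, 39]);
translate([427, 138, 0]) cube([46, 46, 414]);
translate([827, 138, 0]) cube([46, 46, 414]);
translate([427, 518, 0]) cube([46, 46, 414]);
translate([827, 518, 0]) cube([46, 46, 414]);
translate([427, 530, 453]) cube([446, 34, 420]);


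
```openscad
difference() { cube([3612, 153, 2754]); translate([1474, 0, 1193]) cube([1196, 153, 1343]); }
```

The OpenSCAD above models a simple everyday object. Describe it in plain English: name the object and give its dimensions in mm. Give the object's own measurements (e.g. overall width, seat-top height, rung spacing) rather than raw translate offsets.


A wall 3612 mm long (x), 153 mm thick (y), 2754 mm tall, with a rectangular window opening cut through it. The opening is 1196 mm wide and 1343 mm tall; its sill is at z = 1193 mm and its near (−x) edge is 1474 mm from the wall's −x end. The opening passes through the full wall thickness.


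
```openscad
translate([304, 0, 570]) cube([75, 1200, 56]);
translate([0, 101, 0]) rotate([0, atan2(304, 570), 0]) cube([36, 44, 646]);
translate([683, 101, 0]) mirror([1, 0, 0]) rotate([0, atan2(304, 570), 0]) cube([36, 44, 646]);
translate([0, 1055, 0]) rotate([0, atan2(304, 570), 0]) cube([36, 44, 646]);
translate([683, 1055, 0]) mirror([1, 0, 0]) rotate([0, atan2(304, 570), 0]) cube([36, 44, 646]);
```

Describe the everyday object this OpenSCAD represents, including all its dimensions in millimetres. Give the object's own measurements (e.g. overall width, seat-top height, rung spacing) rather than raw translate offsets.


A sawhorse. A 75×1200×56 mm beam (x, y, z) sits on two A-frame leg pairs. Each pair is two raked legs of 36×44 mm section (44 mm along y) splaying symmetrically in x. Each leg rises 570 mm vertically over 304 mm of horizontal reach and is 646 mm long along its own axis. Every leg's outer bottom edge rests on the floor and its outer top edge meets a bottom edge of the beam — the left legs (tilting toward +x) meet the beam's −x bottom edge, the right legs (their mirror images, tilting toward −x) meet its +x bottom edge — so the leg tops tuck under the beam, the beam's underside is 570 mm above the floor, and the feet are 683 mm apart outside-to-outside with the beam centred between them. The two leg pairs are set in 101 mm from either end of the beam.


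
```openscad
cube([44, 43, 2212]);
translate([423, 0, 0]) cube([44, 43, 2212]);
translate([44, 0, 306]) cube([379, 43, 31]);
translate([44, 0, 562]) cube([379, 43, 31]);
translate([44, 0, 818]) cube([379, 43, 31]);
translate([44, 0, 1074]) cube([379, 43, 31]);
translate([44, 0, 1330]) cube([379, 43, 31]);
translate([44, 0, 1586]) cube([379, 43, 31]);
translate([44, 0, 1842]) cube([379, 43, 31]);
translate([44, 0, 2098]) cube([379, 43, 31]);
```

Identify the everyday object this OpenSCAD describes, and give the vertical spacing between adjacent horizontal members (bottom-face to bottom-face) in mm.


A ladder. The rung spacing is 256 mm.

Two tall 44×43 posts with 8 short bars between them — a ladder. Adjacent rungs sit at z = 306 and z = 562, so the spacing is 562 − 306 = 256 mm.


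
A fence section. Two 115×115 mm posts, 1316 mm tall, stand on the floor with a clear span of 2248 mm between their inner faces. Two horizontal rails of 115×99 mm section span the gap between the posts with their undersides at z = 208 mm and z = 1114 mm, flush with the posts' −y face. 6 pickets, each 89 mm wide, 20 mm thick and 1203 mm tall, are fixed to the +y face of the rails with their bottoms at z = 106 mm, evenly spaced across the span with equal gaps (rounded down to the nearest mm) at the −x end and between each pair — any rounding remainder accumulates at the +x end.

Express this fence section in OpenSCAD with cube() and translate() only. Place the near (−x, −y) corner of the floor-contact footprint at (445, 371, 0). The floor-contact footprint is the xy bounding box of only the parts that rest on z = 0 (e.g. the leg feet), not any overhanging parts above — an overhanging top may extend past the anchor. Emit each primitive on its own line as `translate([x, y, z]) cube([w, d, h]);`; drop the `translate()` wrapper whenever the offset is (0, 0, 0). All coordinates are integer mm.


translate([445, 371, 0]) cube([115, 115, 1316]);
translate([2808, 371, 0]) cube([115, 115, 1316]);
translate([560, 371, 208]) cube([2248, 115, 99]);
translate([560, 371, 1114]) cube([2248, 115, 99]);
translate([804, 486, 106]) cube([89, 20, 1203]);
translate([1137, 486, 106]) cube([89, 20, 1203]);
translate([1470, 486, 106]) cube([89, 20, 1203]);
translate([1803, 486, 106]) cube([89, 20, 1203]);
translate([2136, 486, 106]) cube([89, 20, 1203]);
translate([2469, 486, 106]) cube([89, 20, 1203]);


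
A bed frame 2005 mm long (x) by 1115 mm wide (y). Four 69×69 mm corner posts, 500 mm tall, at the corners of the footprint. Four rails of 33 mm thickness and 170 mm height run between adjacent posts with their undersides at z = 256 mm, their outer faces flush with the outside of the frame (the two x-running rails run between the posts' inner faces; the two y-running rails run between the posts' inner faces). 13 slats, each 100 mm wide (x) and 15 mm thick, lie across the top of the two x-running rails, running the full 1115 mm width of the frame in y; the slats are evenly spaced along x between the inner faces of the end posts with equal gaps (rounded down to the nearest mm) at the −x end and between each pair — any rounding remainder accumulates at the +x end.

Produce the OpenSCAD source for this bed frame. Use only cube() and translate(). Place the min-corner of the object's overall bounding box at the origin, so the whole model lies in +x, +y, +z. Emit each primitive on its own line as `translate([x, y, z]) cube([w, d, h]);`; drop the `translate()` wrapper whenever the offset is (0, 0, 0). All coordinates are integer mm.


// slat z = rail_z + rail_h = 256 + 170 = 426
// slat gap = ⌊(1867 − 13·100) / 14⌋ = 40
cube([69, 69, 500]);
translate([0, 1046, 0]) cube([69, 69, 500]);
translate([1936, 0, 0]) cube([69, 69, 500]);
translate([1936, 1046, 0]) cube([69, 69, 500]);
translate([69, 0, 256]) cube([1867, 33, 170]);
translate([69, 1082, 256]) cube([1867, 33, 170]);
translate([0, 69, 256]) cube([33, 977, 170]);
translate([1972, 69, 256]) cube([33, 977, 170]);
translate([109, 0, 426]) cube([100, 1115, 15]);
translate([249, 0, 426]) cube([100, 1115, 15]);
translate([389, 0, 426]) cube([100, 1115, 15]);
translate([529, 0, 426]) cube([100, 1115, 15]);
translate([669, 0, 426]) cube([100, 1115, 15]);
translate([809, 0, 426]) cube([100, 1115, 15]);
translate([949, 0, 426]) cube([100, 1115, 15]);
translate([1089, 0, 426]) cube([100, 1115, 15]);
translate([1229, 0, 426]) cube([100, 1115, 15]);
translate([1369, 0, 426]) cube([100, 1115, 15]);
translate([1509, 0, 426]) cube([100, 1115, 15]);
translate([1649, 0, 426]) cube([100, 1115, 15]);
translate([1789, 0, 426]) cube([100, 1115, 15]);


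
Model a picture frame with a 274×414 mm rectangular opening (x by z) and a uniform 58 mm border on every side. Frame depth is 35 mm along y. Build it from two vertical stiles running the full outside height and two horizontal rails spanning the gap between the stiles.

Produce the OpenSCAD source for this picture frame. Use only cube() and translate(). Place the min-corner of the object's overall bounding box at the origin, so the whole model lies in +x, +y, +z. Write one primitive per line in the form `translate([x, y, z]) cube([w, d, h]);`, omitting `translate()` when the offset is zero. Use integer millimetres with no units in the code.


cube([58, 35, 530]);
translate([332, 0, 0]) cube([58, 35, 530]);
translate([58, 0, 0]) cube([274, 35, 58]);
translate([58, 0, 472]) cube([274, 35, 58]);


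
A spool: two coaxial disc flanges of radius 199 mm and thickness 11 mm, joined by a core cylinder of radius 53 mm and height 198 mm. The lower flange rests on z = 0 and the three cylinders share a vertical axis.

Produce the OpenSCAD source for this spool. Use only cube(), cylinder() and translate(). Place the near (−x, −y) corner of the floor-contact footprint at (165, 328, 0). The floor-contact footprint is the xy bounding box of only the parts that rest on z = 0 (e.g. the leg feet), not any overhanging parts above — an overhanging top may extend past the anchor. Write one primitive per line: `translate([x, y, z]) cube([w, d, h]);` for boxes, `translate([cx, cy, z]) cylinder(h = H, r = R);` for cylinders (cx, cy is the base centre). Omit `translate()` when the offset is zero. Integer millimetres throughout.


translate([364, 527, 0]) cylinder(h = 11, r = 199);
translate([364, 527, 11]) cylinder(h = 198, r = 53);
translate([364, 527, 209]) cylinder(h = 11, r = 199);


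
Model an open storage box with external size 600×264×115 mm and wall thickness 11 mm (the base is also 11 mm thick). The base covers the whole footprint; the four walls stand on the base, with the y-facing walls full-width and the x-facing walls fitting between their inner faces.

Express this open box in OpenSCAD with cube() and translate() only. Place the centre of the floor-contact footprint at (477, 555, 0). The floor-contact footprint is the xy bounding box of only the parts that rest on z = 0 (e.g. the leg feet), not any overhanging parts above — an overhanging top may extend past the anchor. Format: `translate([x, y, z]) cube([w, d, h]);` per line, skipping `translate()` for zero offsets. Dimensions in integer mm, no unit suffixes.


translate([177, 423, 0]) cube([600, 264, 11]);
translate([177, 423, 11]) cube([600, 11, 104]);
translate([177, 676, 11]) cube([600, 11, 104]);
translate([177, 434, 11]) cube([11, 242, 104]);
translate([766, 434, 11]) cube([11, 242, 104]);


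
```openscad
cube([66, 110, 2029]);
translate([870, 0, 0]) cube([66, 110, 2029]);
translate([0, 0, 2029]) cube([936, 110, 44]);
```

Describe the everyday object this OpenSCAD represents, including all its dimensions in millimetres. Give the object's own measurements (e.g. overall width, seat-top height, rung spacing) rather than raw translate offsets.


A door frame. The clear opening is 804 mm wide and 2029 mm high. Two 66 mm wide jambs, 110 mm deep, stand either side of the opening from the floor to the top of the opening. A 44 mm thick head sits across the top of both jambs, spanning the full outside width of the frame.


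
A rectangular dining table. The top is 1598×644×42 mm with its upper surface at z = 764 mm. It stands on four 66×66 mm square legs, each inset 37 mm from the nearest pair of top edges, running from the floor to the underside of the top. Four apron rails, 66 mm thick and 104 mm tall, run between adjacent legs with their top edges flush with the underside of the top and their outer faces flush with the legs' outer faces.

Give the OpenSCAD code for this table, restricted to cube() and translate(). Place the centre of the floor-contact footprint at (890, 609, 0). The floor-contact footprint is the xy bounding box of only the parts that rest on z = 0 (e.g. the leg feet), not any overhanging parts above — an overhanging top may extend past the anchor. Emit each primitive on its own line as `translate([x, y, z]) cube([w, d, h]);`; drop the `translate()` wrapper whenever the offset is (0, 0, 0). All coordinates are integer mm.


translate([91, 287, 722]) cube([1598, 644, 42]);
translate([128, 324, 0]) cube([66, 66, 722]);
translate([1586, 324, 0]) cube([66, 66, 722]);
translate([128, 828, 0]) cube([66, 66, 722]);
translate([1586, 828, 0]) cube([66, 66, 722]);
translate([194, 324, 618]) cube([1392, 66, 104]);
translate([194, 828, 618]) cube([1392, 66, 104]);
translate([128, 390, 618]) cube([66, 438, 104]);
translate([1586, 390, 618]) cube([66, 438, 104]);


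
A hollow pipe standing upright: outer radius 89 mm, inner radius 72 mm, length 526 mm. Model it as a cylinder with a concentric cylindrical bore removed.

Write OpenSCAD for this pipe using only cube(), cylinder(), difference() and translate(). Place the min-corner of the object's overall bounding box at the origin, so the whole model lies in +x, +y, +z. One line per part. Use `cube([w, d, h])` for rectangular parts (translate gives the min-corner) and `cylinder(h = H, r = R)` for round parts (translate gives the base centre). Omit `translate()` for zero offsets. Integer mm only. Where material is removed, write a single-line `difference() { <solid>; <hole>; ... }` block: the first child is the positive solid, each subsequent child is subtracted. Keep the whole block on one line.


difference() { translate([89, 89, 0]) cylinder(h = 526, r = 89); translate([89, 89, 0]) cylinder(h = 526, r = 72); }


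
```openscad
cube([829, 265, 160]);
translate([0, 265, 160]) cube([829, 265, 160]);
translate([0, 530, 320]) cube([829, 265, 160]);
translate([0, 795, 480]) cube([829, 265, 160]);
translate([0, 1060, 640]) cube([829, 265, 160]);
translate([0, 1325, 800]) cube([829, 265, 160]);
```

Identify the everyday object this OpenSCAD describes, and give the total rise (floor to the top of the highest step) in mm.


A staircase. The total rise is 960 mm.

6 identical blocks, each offset up and back from the previous — a staircase. Each step is 160 mm tall and there are 6 of them, so the total rise is 6 × 160 = 960 mm.


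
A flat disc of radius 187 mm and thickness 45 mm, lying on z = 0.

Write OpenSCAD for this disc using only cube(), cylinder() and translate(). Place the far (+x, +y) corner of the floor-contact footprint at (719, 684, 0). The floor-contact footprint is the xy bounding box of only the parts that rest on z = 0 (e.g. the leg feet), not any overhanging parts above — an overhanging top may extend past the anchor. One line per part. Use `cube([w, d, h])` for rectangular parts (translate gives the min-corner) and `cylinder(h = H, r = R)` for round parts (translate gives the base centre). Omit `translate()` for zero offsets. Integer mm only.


translate([532, 497, 0]) cylinder(h = 45, r = 187);


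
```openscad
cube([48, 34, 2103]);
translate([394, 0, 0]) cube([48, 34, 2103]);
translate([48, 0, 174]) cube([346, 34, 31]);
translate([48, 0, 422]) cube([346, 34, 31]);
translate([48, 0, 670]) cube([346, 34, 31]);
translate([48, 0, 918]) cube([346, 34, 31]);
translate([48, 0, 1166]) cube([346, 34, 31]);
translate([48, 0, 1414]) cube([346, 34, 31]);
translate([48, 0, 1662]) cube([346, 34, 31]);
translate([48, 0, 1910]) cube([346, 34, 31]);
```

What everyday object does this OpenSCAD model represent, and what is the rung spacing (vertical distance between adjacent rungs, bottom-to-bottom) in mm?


A ladder. The rung spacing is 248 mm.

Two tall 48×34 posts with 8 short bars between them — a ladder. Adjacent rungs sit at z = 174 and z = 422, so the spacing is 422 − 174 = 248 mm.


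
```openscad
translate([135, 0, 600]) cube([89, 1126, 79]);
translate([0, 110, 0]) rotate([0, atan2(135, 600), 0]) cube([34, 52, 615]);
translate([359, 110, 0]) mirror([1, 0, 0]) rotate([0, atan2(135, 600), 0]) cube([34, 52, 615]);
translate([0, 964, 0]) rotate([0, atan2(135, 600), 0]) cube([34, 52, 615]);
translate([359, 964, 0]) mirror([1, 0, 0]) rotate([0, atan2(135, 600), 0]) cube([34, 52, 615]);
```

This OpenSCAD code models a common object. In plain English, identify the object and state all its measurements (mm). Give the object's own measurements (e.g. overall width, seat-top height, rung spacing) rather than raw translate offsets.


A sawhorse. A 89×1126×79 mm beam (x, y, z) sits on two A-frame leg pairs. Each pair is two raked legs of 34×52 mm section (52 mm along y) splaying symmetrically in x. Each leg rises 600 mm vertically over 135 mm of horizontal reach and is 615 mm long along its own axis. Every leg's outer bottom edge rests on the floor and its outer top edge meets a bottom edge of the beam — the left legs (tilting toward +x) meet the beam's −x bottom edge, the right legs (their mirror images, tilting toward −x) meet its +x bottom edge — so the leg tops tuck under the beam, the beam's underside is 600 mm above the floor, and the feet are 359 mm apart outside-to-outside with the beam centred between them. The two leg pairs are set in 110 mm from either end of the beam.


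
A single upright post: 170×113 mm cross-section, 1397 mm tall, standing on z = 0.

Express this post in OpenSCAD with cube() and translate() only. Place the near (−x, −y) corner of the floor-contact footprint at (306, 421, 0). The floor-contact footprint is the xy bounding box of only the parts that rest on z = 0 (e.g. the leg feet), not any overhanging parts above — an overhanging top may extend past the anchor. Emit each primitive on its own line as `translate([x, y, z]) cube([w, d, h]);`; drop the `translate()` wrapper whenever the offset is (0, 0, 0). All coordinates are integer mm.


translate([306, 421, 0]) cube([170, 113, 1397]);


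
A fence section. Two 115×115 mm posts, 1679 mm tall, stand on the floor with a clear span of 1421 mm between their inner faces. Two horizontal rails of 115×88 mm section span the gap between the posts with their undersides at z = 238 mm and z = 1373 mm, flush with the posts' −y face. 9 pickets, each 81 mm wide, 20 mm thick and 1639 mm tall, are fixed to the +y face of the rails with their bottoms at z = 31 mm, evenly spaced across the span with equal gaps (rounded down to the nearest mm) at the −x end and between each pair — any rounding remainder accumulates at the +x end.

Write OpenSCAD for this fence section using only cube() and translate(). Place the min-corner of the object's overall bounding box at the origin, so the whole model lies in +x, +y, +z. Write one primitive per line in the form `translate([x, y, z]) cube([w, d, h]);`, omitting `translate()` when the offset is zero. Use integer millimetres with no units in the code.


cube([115, 115, 1679]);
translate([1536, 0, 0]) cube([115, 115, 1679]);
translate([115, 0, 238]) cube([1421, 115, 88]);
translate([115, 0, 1373]) cube([1421, 115, 88]);
translate([184, 115, 31]) cube([81, 20, 1639]);
translate([334, 115, 31]) cube([81, 20, 1639]);
translate([484, 115, 31]) cube([81, 20, 1639]);
translate([634, 115, 31]) cube([81, 20, 1639]);
translate([784, 115, 31]) cube([81, 20, 1639]);
translate([934, 115, 31]) cube([81, 20, 1639]);
translate([1084, 115, 31]) cube([81, 20, 1639]);
translate([1234, 115, 31]) cube([81, 20, 1639]);
translate([1384, 115, 31]) cube([81, 20, 1639]);


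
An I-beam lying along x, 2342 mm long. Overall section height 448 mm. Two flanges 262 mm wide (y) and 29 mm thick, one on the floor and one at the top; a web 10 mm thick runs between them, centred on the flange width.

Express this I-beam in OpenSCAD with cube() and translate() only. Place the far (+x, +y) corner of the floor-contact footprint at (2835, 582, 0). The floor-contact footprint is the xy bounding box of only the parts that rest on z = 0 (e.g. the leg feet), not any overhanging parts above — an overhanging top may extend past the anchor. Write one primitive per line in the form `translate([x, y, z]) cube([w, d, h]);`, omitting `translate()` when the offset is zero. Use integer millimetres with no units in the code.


translate([493, 320, 0]) cube([2342, 262, 29]);
translate([493, 446, 29]) cube([2342, 10, 390]);
translate([493, 320, 419]) cube([2342, 262, 29]);


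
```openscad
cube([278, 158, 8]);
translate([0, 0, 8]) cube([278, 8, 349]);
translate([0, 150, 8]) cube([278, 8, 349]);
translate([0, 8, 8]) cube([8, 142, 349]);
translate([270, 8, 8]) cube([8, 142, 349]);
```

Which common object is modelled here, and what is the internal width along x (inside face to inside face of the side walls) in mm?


An open box. The internal width is 262 mm.

A 278×158 base slab with four walls standing on it — an open box. The base is 278 mm wide and the walls are 8 mm thick, so the internal width is 278 − 2 × 8 = 262 mm.


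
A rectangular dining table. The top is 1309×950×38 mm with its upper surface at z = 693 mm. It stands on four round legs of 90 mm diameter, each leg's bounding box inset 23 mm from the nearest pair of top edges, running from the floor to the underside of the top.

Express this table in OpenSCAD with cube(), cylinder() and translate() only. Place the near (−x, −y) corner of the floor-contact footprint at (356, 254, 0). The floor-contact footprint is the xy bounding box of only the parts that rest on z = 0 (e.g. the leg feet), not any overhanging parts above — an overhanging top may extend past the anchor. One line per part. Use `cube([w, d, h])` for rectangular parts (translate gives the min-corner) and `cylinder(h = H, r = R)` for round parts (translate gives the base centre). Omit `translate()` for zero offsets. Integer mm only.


translate([333, 231, 655]) cube([1309, 950, 38]);
translate([401, 299, 0]) cylinder(h = 655, r = 45);
translate([1574, 299, 0]) cylinder(h = 655, r = 45);
translate([401, 1113, 0]) cylinder(h = 655, r = 45);
translate([1574, 1113, 0]) cylinder(h = 655, r = 45);


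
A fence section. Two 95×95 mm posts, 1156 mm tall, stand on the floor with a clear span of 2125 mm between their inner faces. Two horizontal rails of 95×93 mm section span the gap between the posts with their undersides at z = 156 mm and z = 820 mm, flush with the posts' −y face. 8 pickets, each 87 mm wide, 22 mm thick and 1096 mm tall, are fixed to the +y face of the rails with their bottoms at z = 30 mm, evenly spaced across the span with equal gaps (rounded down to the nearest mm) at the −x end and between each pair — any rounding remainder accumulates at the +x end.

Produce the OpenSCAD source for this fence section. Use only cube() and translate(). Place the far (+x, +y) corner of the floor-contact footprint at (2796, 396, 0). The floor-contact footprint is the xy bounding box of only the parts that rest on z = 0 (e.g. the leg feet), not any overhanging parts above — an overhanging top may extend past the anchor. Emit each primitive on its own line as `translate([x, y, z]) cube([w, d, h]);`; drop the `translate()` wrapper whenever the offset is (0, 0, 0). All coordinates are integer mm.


translate([481, 301, 0]) cube([95, 95, 1156]);
translate([2701, 301, 0]) cube([95, 95, 1156]);
translate([576, 301, 156]) cube([2125, 95, 93]);
translate([576, 301, 820]) cube([2125, 95, 93]);
translate([734, 396, 30]) cube([87, 22, 1096]);
translate([979, 396, 30]) cube([87, 22, 1096]);
translate([1224, 396, 30]) cube([87, 22, 1096]);
translate([1469, 396, 30]) cube([87, 22, 1096]);
translate([1714, 396, 30]) cube([87, 22, 1096]);
translate([1959, 396, 30]) cube([87, 22, 1096]);
translate([2204, 396, 30]) cube([87, 22, 1096]);
translate([2449, 396, 30]) cube([87, 22, 1096]);


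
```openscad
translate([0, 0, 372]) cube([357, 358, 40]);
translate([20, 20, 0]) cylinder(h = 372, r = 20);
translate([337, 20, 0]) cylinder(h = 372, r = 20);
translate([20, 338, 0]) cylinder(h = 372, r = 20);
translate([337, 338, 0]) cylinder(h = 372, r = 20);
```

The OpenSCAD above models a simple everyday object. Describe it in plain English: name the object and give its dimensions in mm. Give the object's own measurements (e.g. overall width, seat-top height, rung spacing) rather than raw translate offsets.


A four-legged stool. The seat is a 357×358×40 mm slab whose top surface is at z = 412 mm; four round legs, each 40 mm in diameter, run from the floor (z = 0) to the underside of the seat, each leg's axis is inset half a diameter from the nearest pair of seat edges (so the leg's bounding box is flush with the corner).


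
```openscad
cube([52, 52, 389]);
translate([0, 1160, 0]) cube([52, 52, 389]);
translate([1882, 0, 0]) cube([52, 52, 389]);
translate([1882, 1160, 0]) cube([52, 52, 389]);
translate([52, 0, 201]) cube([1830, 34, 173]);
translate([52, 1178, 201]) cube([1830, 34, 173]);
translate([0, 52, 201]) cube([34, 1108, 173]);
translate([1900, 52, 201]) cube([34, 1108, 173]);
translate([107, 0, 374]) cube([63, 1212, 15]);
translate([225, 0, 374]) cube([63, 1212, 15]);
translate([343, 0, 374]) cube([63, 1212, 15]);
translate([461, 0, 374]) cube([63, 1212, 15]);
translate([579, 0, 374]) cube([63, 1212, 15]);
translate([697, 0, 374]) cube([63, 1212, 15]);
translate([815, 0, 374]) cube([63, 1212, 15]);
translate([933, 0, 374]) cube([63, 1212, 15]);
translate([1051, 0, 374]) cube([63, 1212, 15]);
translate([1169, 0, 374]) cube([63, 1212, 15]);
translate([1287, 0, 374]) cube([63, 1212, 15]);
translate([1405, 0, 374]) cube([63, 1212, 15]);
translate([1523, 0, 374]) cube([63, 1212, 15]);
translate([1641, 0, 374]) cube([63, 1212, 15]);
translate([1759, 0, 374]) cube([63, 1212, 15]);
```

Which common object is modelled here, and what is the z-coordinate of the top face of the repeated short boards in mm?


A bed frame. The slat-top height is 389 mm.

Four posts, four rails, and a row of slats — a bed frame. Slats sit on the rails at z = 201 + 173 = 374; with slat thickness 15, the top is 389 mm.


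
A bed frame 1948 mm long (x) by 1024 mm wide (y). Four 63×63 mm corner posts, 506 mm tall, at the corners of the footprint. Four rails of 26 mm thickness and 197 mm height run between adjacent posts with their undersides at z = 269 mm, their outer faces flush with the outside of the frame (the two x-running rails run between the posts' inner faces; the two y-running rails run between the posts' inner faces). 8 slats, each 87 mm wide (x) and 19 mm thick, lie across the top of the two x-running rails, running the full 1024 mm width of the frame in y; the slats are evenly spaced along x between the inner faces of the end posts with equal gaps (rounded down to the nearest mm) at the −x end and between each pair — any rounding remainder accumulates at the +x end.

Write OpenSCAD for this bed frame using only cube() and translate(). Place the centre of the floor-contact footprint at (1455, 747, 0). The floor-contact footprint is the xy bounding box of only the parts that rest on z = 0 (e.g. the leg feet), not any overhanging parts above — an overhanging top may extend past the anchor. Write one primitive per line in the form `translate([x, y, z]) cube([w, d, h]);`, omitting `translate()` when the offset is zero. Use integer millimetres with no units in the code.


translate([481, 235, 0]) cube([63, 63, 506]);
translate([481, 1196, 0]) cube([63, 63, 506]);
translate([2366, 235, 0]) cube([63, 63, 506]);
translate([2366, 1196, 0]) cube([63, 63, 506]);
translate([544, 235, 269]) cube([1822, 26, 197]);
translate([544, 1233, 269]) cube([1822, 26, 197]);
translate([481, 298, 269]) cube([26, 898, 197]);
translate([2403, 298, 269]) cube([26, 898, 197]);
translate([669, 235, 466]) cube([87, 1024, 19]);
translate([881, 235, 466]) cube([87, 1024, 19]);
translate([1093, 235, 466]) cube([87, 1024, 19]);
translate([1305, 235, 466]) cube([87, 1024, 19]);
translate([1517, 235, 466]) cube([87, 1024, 19]);
translate([1729, 235, 466]) cube([87, 1024, 19]);
translate([1941, 235, 466]) cube([87, 1024, 19]);
translate([2153, 235, 466]) cube([87, 1024, 19]);


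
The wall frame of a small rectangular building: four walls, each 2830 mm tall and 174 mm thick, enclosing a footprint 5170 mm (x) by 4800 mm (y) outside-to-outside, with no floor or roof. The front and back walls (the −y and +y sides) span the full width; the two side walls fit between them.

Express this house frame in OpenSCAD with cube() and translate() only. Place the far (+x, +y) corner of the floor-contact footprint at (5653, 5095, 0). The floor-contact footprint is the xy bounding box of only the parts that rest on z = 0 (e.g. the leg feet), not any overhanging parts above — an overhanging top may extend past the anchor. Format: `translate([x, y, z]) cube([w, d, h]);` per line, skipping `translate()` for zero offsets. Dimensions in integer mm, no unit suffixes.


translate([483, 295, 0]) cube([5170, 174, 2830]);
translate([483, 4921, 0]) cube([5170, 174, 2830]);
translate([483, 469, 0]) cube([174, 4452, 2830]);
translate([5479, 469, 0]) cube([174, 4452, 2830]);


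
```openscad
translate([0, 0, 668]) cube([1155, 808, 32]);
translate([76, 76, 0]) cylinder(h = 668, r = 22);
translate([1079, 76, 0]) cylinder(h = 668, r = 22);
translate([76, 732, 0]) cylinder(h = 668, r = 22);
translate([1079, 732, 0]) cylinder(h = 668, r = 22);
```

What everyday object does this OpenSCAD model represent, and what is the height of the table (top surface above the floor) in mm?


A table. The table height is 700 mm.

A 1155×808×32 slab sits at z = 668 on four Ø44 mm round legs — a table. The top surface is at 668 + 32 = 700 mm.


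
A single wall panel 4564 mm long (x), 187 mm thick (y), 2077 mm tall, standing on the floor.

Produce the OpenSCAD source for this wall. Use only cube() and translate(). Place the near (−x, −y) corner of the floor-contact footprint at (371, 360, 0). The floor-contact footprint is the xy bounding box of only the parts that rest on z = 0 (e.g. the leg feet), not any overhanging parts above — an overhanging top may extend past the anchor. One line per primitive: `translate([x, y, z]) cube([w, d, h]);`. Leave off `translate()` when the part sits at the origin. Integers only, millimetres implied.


translate([371, 360, 0]) cube([4564, 187, 2077]);


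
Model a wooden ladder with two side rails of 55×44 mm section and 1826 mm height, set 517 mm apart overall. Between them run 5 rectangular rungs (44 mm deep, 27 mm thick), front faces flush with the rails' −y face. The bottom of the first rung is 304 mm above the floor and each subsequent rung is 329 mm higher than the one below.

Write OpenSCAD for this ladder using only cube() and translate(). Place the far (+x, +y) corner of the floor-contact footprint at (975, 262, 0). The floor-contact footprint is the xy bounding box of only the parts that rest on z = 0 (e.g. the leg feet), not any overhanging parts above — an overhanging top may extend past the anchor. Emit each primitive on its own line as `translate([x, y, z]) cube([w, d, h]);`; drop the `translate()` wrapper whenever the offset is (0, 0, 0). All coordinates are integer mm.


translate([458, 218, 0]) cube([55, 44, 1826]);
translate([920, 218, 0]) cube([55, 44, 1826]);
translate([513, 218, 304]) cube([407, 44, 27]);
translate([513, 218, 633]) cube([407, 44, 27]);
translate([513, 218, 962]) cube([407, 44, 27]);
translate([513, 218, 1291]) cube([407, 44, 27]);
translate([513, 218, 1620]) cube([407, 44, 27]);


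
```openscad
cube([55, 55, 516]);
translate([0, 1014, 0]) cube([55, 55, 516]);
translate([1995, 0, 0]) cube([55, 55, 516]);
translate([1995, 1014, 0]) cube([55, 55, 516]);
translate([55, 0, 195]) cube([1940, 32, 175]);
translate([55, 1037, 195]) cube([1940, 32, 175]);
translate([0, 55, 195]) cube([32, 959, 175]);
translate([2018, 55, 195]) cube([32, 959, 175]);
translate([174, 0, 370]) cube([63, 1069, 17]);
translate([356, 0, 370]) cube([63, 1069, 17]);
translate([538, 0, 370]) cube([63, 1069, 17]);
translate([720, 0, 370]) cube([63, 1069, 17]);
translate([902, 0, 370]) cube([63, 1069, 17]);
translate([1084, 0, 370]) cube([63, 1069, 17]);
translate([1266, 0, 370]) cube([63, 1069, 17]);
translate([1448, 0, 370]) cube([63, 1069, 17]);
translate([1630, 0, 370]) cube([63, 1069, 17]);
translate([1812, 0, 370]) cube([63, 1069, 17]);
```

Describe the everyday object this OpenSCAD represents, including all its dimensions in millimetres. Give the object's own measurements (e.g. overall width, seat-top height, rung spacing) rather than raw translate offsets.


A bed frame 2050 mm long (x) by 1069 mm wide (y). Four 55×55 mm corner posts, 516 mm tall, at the corners of the footprint. Four rails of 32 mm thickness and 175 mm height run between adjacent posts with their undersides at z = 195 mm, their outer faces flush with the outside of the frame (the two x-running rails run between the posts' inner faces; the two y-running rails run between the posts' inner faces). 10 slats, each 63 mm wide (x) and 17 mm thick, lie across the top of the two x-running rails, running the full 1069 mm width of the frame in y; along x they sit between the end posts with a 119 mm gap after the −x posts and between neighbouring slats, leaving 120 mm before the +x posts.


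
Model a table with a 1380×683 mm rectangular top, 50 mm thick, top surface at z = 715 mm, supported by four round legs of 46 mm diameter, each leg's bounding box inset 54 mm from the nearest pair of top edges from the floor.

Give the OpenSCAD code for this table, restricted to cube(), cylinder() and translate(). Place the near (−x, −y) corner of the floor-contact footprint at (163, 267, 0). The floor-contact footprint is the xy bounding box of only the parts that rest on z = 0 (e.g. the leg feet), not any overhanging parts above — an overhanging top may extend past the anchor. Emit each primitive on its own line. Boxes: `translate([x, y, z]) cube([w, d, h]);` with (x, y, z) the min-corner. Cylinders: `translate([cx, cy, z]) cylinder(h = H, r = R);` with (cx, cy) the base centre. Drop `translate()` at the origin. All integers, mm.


translate([109, 213, 665]) cube([1380, 683, 50]);
translate([186, 290, 0]) cylinder(h = 665, r = 23);
translate([1412, 290, 0]) cylinder(h = 665, r = 23);
translate([186, 819, 0]) cylinder(h = 665, r = 23);
translate([1412, 819, 0]) cylinder(h = 665, r = 23);


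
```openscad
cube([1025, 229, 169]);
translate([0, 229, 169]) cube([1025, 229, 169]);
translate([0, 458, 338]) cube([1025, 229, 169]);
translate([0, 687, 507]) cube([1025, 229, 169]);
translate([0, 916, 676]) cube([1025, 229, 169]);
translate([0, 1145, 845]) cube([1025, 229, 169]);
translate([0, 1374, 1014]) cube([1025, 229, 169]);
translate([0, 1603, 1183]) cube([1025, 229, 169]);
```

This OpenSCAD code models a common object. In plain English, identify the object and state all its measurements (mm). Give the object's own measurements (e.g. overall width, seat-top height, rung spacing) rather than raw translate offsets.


A straight staircase of 8 solid steps. Each step is 1025 mm wide (x), 229 mm deep (y, the going) and 169 mm tall (the rise). The first step rests on the floor; each subsequent step sits one going further in +y and one rise higher in +z, directly behind and above the previous step with no overlap.


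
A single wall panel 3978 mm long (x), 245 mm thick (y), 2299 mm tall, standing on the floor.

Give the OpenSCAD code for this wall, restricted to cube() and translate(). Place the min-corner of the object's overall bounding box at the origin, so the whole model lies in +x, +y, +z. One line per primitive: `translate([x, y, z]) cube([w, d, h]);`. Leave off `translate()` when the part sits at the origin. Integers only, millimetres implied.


cube([3978, 245, 2299]);


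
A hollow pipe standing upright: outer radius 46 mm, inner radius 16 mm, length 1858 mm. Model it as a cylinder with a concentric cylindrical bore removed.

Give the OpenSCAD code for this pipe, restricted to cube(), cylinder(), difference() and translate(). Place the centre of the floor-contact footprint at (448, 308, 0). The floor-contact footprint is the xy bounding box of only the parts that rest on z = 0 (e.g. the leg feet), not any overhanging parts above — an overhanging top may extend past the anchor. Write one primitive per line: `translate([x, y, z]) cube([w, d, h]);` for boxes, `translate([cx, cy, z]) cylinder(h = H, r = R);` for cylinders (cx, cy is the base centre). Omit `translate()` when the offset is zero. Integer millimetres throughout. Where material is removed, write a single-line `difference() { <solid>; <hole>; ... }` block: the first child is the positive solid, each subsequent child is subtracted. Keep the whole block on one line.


difference() { translate([448, 308, 0]) cylinder(h = 1858, r = 46); translate([448, 308, 0]) cylinder(h = 1858, r = 16); }


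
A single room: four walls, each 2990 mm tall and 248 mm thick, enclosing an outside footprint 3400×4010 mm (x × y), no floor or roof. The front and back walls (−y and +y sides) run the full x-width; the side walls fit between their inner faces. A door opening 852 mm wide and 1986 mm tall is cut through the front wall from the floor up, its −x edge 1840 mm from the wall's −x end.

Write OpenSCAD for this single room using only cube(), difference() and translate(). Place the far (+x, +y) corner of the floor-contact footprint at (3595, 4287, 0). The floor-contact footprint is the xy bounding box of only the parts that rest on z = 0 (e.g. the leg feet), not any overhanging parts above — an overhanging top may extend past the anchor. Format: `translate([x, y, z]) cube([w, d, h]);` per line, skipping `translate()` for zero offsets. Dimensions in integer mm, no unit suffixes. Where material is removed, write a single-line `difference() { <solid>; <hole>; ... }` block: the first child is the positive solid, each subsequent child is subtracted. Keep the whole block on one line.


difference() { translate([195, 277, 0]) cube([3400, 248, 2990]); translate([2035, 277, 0]) cube([852, 248, 1986]); }
translate([195, 4039, 0]) cube([3400, 248, 2990]);
translate([195, 525, 0]) cube([248, 3514, 2990]);
translate([3347, 525, 0]) cube([248, 3514, 2990]);


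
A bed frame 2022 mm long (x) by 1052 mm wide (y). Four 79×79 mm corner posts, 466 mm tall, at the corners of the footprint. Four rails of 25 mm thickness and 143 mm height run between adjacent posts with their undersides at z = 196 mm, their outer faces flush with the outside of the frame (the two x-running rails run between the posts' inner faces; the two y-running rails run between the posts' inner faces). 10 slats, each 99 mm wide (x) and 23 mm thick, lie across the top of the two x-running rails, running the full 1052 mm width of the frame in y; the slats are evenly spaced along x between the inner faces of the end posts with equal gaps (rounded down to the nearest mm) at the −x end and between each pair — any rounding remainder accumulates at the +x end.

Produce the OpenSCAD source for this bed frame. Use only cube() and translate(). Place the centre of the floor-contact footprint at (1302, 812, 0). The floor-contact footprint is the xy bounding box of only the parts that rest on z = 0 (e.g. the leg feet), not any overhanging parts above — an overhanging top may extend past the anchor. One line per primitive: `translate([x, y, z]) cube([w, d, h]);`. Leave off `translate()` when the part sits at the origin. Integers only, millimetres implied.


translate([291, 286, 0]) cube([79, 79, 466]);
translate([291, 1259, 0]) cube([79, 79, 466]);
translate([2234, 286, 0]) cube([79, 79, 466]);
translate([2234, 1259, 0]) cube([79, 79, 466]);
translate([370, 286, 196]) cube([1864, 25, 143]);
translate([370, 1313, 196]) cube([1864, 25, 143]);
translate([291, 365, 196]) cube([25, 894, 143]);
translate([2288, 365, 196]) cube([25, 894, 143]);
translate([449, 286, 339]) cube([99, 1052, 23]);
translate([627, 286, 339]) cube([99, 1052, 23]);
translate([805, 286, 339]) cube([99, 1052, 23]);
translate([983, 286, 339]) cube([99, 1052, 23]);
translate([1161, 286, 339]) cube([99, 1052, 23]);
translate([1339, 286, 339]) cube([99, 1052, 23]);
translate([1517, 286, 339]) cube([99, 1052, 23]);
translate([1695, 286, 339]) cube([99, 1052, 23]);
translate([1873, 286, 339]) cube([99, 1052, 23]);
translate([2051, 286, 339]) cube([99, 1052, 23]);


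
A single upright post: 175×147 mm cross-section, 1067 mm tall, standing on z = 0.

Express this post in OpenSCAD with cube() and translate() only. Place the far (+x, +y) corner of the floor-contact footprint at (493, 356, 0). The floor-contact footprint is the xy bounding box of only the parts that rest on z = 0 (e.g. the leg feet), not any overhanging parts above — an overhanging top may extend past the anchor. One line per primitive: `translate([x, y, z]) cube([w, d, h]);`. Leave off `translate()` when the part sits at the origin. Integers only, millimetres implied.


translate([318, 209, 0]) cube([175, 147, 1067]);
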